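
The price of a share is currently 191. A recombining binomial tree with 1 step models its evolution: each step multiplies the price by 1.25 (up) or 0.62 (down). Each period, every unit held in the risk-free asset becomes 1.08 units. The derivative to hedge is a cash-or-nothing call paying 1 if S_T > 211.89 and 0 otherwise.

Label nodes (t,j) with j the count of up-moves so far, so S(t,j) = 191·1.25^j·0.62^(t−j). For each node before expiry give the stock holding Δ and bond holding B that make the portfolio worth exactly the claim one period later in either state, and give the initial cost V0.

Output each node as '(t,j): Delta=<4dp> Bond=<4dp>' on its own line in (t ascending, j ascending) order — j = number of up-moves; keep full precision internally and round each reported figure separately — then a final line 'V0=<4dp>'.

The replicating-portfolio and risk-neutral prices coincide; use p* = (1.08−0.62)/(1.25−0.62) = 0.7302 for the latter.
Payoff layer (t=1): V(1,0)=0.0000, V(1,1)=1.0000
(0,0): S=191.0000. Δ = (V_up−V_dn)/(S_up−S_dn) = (1.0000−0.0000)/(238.7500−118.4200) = 0.0083. V = [p*·1.0000 + (1−p*)·0.0000]/1.08 = 0.6761. B = V − Δ·S = -0.9112.
Check: Δ(0,0)·S0 + B(0,0) = 0.6761 = V0.

(0,0): Delta=0.0083 Bond=-0.9112
V0=0.6761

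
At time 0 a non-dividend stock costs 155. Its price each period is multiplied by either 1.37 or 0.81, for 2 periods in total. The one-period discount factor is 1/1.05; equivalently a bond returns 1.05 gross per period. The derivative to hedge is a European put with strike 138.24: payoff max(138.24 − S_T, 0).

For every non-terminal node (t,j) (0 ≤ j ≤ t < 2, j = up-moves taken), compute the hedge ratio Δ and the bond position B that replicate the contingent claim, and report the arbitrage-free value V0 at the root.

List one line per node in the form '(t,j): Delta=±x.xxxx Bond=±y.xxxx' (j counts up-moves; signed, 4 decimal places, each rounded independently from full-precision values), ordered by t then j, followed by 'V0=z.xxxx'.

(0,0): Delta=-0.2291 Bond=46.3381
(1,0): Delta=-0.5198 Bond=85.1462
(1,1): Delta=0.0000 Bond=0.0000
V0=10.8235

Under the risk-neutral measure, an up-move has probability p* = (R−d)/(u−d) = 0.4286 and values discount at R = 1.05.
Payoff layer (t=2): V(2,0)=36.5445, V(2,1)=0.0000, V(2,2)=0.0000
(1,0): S=125.5500. Δ = (V_up−V_dn)/(S_up−S_dn) = (0.0000−36.5445)/(172.0035−101.6955) = -0.5198. V = [p*·0.0000 + (1−p*)·36.5445]/1.05 = 19.8882. B = V − Δ·S = 85.1462.
(1,1): S=212.3500. Δ = (V_up−V_dn)/(S_up−S_dn) = (0.0000−0.0000)/(290.9195−172.0035) = 0.0000. V = [p*·0.0000 + (1−p*)·0.0000]/1.05 = 0.0000. B = V − Δ·S = 0.0000.
(0,0): S=155.0000. Δ = (V_up−V_dn)/(S_up−S_dn) = (0.0000−19.8882)/(212.3500−125.5500) = -0.2291. V = [p*·0.0000 + (1−p*)·19.8882]/1.05 = 10.8235. B = V − Δ·S = 46.3381.
The time-0 hedge costs 10.8235, which is the no-arbitrage price.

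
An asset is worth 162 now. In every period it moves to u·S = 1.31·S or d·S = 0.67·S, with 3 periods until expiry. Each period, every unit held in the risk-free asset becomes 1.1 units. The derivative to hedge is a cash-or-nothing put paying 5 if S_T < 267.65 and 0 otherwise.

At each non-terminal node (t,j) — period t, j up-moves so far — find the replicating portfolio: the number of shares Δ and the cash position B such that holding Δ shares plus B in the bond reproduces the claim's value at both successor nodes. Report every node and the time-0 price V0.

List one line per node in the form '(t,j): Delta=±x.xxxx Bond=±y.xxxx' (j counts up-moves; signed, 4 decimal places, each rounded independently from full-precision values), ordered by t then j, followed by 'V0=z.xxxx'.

Under the risk-neutral measure, an up-move has probability p* = (R−d)/(u−d) = 0.6719 and values discount at R = 1.1.
At expiry t=3: V(3,0)=5.0000, V(3,1)=5.0000, V(3,2)=5.0000, V(3,3)=0.0000
  t=2,j=0: stock 72.7218 → up 95.2656 (V=5.0000), down 48.7236 (V=5.0000). Price 4.5455; hedge Δ=0.0000, bond B=4.5455.
  t=2,j=1: stock 142.1874 → up 186.2655 (V=5.0000), down 95.2656 (V=5.0000). Price 4.5455; hedge Δ=0.0000, bond B=4.5455.
  t=2,j=2: stock 278.0082 → up 364.1907 (V=0.0000), down 186.2655 (V=5.0000). Price 1.4915; hedge Δ=-0.0281, bond B=9.3040.
  t=1,j=0: stock 108.5400 → up 142.1874 (V=4.5455), down 72.7218 (V=4.5455). Price 4.1322; hedge Δ=0.0000, bond B=4.1322.
  t=1,j=1: stock 212.2200 → up 278.0082 (V=1.4915), down 142.1874 (V=4.5455). Price 2.2669; hedge Δ=-0.0225, bond B=7.0387.
  t=0,j=0: stock 162.0000 → up 212.2200 (V=2.2669), down 108.5400 (V=4.1322). Price 2.6172; hedge Δ=-0.0180, bond B=5.5318.
Check: Δ(0,0)·S0 + B(0,0) = 2.6172 = V0.

(0,0): Delta=-0.0180 Bond=5.5318
(1,0): Delta=0.0000 Bond=4.1322
(1,1): Delta=-0.0225 Bond=7.0387
(2,0): Delta=0.0000 Bond=4.5455
(2,1): Delta=0.0000 Bond=4.5455
(2,2): Delta=-0.0281 Bond=9.3040
V0=2.6172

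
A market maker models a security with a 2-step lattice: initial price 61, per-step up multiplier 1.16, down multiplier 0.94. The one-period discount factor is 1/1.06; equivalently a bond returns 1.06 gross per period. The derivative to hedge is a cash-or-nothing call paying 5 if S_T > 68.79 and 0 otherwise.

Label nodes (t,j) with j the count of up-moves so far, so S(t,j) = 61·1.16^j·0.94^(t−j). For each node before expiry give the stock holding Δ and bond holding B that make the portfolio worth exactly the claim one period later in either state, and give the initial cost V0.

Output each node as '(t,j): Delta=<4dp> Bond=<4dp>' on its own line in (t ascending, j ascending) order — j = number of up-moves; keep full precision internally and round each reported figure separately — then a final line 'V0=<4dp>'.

No-arbitrage ⇒ martingale measure with p* = (R−d)/(u−d) = 0.5455.
Payoff layer (t=2): V(2,0)=0.0000, V(2,1)=0.0000, V(2,2)=5.0000
(1,0): S=57.3400. Δ = (V_up−V_dn)/(S_up−S_dn) = (0.0000−0.0000)/(66.5144−53.8996) = 0.0000. V = [p*·0.0000 + (1−p*)·0.0000]/1.06 = 0.0000. B = V − Δ·S = 0.0000.
(1,1): S=70.7600. Δ = (V_up−V_dn)/(S_up−S_dn) = (5.0000−0.0000)/(82.0816−66.5144) = 0.3212. V = [p*·5.0000 + (1−p*)·0.0000]/1.06 = 2.5729. B = V − Δ·S = -20.1544.
(0,0): S=61.0000. Δ = (V_up−V_dn)/(S_up−S_dn) = (2.5729−0.0000)/(70.7600−57.3400) = 0.1917. V = [p*·2.5729 + (1−p*)·0.0000]/1.06 = 1.3240. B = V − Δ·S = -10.3710.
Check: Δ(0,0)·S0 + B(0,0) = 1.3240 = V0.

(0,0): Delta=0.1917 Bond=-10.3710
(1,0): Delta=0.0000 Bond=0.0000
(1,1): Delta=0.3212 Bond=-20.1544
V0=1.3240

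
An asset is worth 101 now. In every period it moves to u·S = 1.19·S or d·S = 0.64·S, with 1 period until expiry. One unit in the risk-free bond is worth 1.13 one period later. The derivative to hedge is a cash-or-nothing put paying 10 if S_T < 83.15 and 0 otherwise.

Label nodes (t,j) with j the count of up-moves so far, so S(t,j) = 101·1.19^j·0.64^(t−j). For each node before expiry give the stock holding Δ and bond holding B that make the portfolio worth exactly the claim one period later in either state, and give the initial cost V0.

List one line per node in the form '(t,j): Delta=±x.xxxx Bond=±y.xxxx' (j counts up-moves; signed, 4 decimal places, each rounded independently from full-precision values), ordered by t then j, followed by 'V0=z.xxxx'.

(0,0): Delta=-0.1800 Bond=19.1472
V0=0.9654

No-arbitrage ⇒ martingale measure with p* = (R−d)/(u−d) = 0.8909.
Terminal payoffs: V(1,0)=10.0000, V(1,1)=0.0000
(0,0): S=101.0000. Δ = (V_up−V_dn)/(S_up−S_dn) = (0.0000−10.0000)/(120.1900−64.6400) = -0.1800. V = [p*·0.0000 + (1−p*)·10.0000]/1.13 = 0.9654. B = V − Δ·S = 19.1472.
Each (Δ,B) replicates both successor values, so the strategy is self-financing and V0 is arbitrage-free.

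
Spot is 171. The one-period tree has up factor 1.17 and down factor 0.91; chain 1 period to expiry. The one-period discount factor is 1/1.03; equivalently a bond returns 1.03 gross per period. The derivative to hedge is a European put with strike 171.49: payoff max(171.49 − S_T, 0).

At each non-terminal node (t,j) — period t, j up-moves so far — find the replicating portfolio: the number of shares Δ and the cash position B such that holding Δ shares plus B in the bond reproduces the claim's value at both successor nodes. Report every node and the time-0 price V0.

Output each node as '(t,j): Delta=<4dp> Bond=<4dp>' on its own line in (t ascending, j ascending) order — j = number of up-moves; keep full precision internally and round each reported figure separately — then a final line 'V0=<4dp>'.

(0,0): Delta=-0.3572 Bond=69.3786
V0=8.3017

Under the risk-neutral measure, an up-move has probability p* = (R−d)/(u−d) = 0.4615 and values discount at R = 1.03.
Terminal values V(1,·): V(1,0)=15.8800, V(1,1)=0.0000
Node (0,0) S=171.0000: V=(p*·0.0000+(1−p*)·15.8800)/1.03=8.3017; Δ=(0.0000−15.8800)/(200.0700−155.6100)=-0.3572; B=V−Δ·S=69.3786
Check: Δ(0,0)·S0 + B(0,0) = 8.3017 = V0.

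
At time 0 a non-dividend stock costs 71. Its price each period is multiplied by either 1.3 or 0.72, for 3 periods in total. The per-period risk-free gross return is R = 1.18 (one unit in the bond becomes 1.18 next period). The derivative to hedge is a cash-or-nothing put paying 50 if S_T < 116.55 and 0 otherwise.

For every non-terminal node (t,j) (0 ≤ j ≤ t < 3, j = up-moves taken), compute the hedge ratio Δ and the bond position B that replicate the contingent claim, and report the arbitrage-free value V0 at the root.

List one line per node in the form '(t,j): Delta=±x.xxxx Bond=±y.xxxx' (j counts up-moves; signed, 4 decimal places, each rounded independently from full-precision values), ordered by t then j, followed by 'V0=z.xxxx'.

(0,0): Delta=-0.5485 Bond=54.1938
(1,0): Delta=0.0000 Bond=35.9092
(1,1): Delta=-0.6278 Bond=71.2634
(2,0): Delta=0.0000 Bond=42.3729
(2,1): Delta=0.0000 Bond=42.3729
(2,2): Delta=-0.7185 Bond=94.9737
V0=15.2501

The replicating-portfolio and risk-neutral prices coincide; use p* = (1.18−0.72)/(1.3−0.72) = 0.7931 for the latter.
At expiry t=3: V(3,0)=50.0000, V(3,1)=50.0000, V(3,2)=50.0000, V(3,3)=0.0000
  t=2,j=0: stock 36.8064 → up 47.8483 (V=50.0000), down 26.5006 (V=50.0000). Price 42.3729; hedge Δ=0.0000, bond B=42.3729.
  t=2,j=1: stock 66.4560 → up 86.3928 (V=50.0000), down 47.8483 (V=50.0000). Price 42.3729; hedge Δ=0.0000, bond B=42.3729.
  t=2,j=2: stock 119.9900 → up 155.9870 (V=0.0000), down 86.3928 (V=50.0000). Price 8.7668; hedge Δ=-0.7185, bond B=94.9737.
  t=1,j=0: stock 51.1200 → up 66.4560 (V=42.3729), down 36.8064 (V=42.3729). Price 35.9092; hedge Δ=0.0000, bond B=35.9092.
  t=1,j=1: stock 92.3000 → up 119.9900 (V=8.7668), down 66.4560 (V=42.3729). Price 13.3219; hedge Δ=-0.6278, bond B=71.2634.
  t=0,j=0: stock 71.0000 → up 92.3000 (V=13.3219), down 51.1200 (V=35.9092). Price 15.2501; hedge Δ=-0.5485, bond B=54.1938.
Each (Δ,B) replicates both successor values, so the strategy is self-financing and V0 is arbitrage-free.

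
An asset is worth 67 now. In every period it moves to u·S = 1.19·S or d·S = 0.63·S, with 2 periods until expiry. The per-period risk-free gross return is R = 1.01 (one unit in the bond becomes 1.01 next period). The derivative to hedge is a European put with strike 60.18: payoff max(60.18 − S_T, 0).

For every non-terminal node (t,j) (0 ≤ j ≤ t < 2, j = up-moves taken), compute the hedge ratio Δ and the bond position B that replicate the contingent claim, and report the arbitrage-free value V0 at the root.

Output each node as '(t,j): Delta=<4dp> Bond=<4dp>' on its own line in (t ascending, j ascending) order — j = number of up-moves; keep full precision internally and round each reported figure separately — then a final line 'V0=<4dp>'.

(0,0): Delta=-0.3787 Bond=33.0274
(1,0): Delta=-1.0000 Bond=59.5842
(1,1): Delta=-0.2229 Bond=20.9346
V0=7.6567

Risk-neutral probability p* = (R−d)/(u−d) = (1.01−0.63)/(1.19−0.63) = 0.6786.
Terminal values V(2,·): V(2,0)=33.5877, V(2,1)=9.9501, V(2,2)=0.0000
(1,0): S=42.2100. Δ = (V_up−V_dn)/(S_up−S_dn) = (9.9501−33.5877)/(50.2299−26.5923) = -1.0000. V = [p*·9.9501 + (1−p*)·33.5877]/1.01 = 17.3742. B = V − Δ·S = 59.5842.
(1,1): S=79.7300. Δ = (V_up−V_dn)/(S_up−S_dn) = (0.0000−9.9501)/(94.8787−50.2299) = -0.2229. V = [p*·0.0000 + (1−p*)·9.9501]/1.01 = 3.1666. B = V − Δ·S = 20.9346.
(0,0): S=67.0000. Δ = (V_up−V_dn)/(S_up−S_dn) = (3.1666−17.3742)/(79.7300−42.2100) = -0.3787. V = [p*·3.1666 + (1−p*)·17.3742]/1.01 = 7.6567. B = V − Δ·S = 33.0274.
The time-0 hedge costs 7.6567, which is the no-arbitrage price.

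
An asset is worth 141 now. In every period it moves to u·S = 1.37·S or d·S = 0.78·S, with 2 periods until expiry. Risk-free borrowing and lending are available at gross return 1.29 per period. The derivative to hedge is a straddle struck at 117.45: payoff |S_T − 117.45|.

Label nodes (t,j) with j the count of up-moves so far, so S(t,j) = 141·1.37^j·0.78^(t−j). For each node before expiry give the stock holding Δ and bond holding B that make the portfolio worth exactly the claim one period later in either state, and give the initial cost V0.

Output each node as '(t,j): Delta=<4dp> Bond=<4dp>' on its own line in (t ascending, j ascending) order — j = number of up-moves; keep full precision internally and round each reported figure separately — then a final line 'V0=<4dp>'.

Under the risk-neutral measure, an up-move has probability p* = (R−d)/(u−d) = 0.8644 and values discount at R = 1.29.
Terminal values V(2,·): V(2,0)=31.6656, V(2,1)=33.2226, V(2,2)=147.1929
  t=1,j=0: stock 109.9800 → up 150.6726 (V=33.2226), down 85.7844 (V=31.6656). Price 25.5903; hedge Δ=0.0240, bond B=22.9513.
  t=1,j=1: stock 193.1700 → up 264.6429 (V=147.1929), down 150.6726 (V=33.2226). Price 102.1235; hedge Δ=1.0000, bond B=-91.0465.
  t=0,j=0: stock 141.0000 → up 193.1700 (V=102.1235), down 109.9800 (V=25.5903). Price 71.1210; hedge Δ=0.9200, bond B=-58.5963.
The time-0 hedge costs 71.1210, which is the no-arbitrage price.

(0,0): Delta=0.9200 Bond=-58.5963
(1,0): Delta=0.0240 Bond=22.9513
(1,1): Delta=1.0000 Bond=-91.0465
V0=71.1210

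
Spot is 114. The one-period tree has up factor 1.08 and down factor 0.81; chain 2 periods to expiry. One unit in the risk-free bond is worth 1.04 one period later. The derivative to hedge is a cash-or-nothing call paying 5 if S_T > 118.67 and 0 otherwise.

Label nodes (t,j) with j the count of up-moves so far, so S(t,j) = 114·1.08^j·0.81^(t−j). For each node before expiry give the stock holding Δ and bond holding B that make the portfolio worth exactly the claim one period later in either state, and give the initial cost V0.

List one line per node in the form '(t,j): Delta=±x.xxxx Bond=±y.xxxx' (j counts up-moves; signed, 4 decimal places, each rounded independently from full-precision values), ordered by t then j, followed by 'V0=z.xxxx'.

(0,0): Delta=0.1331 Bond=-11.8138
(1,0): Delta=0.0000 Bond=0.0000
(1,1): Delta=0.1504 Bond=-14.4231
V0=3.3545

Risk-neutral probability p* = (R−d)/(u−d) = (1.04−0.81)/(1.08−0.81) = 0.8519.
Terminal payoffs: V(2,0)=0.0000, V(2,1)=0.0000, V(2,2)=5.0000
(1,0): S=92.3400. Δ = (V_up−V_dn)/(S_up−S_dn) = (0.0000−0.0000)/(99.7272−74.7954) = 0.0000. V = [p*·0.0000 + (1−p*)·0.0000]/1.04 = 0.0000. B = V − Δ·S = 0.0000.
(1,1): S=123.1200. Δ = (V_up−V_dn)/(S_up−S_dn) = (5.0000−0.0000)/(132.9696−99.7272) = 0.1504. V = [p*·5.0000 + (1−p*)·0.0000]/1.04 = 4.0954. B = V − Δ·S = -14.4231.
(0,0): S=114.0000. Δ = (V_up−V_dn)/(S_up−S_dn) = (4.0954−0.0000)/(123.1200−92.3400) = 0.1331. V = [p*·4.0954 + (1−p*)·0.0000]/1.04 = 3.3545. B = V − Δ·S = -11.8138.
The time-0 hedge costs 3.3545, which is the no-arbitrage price.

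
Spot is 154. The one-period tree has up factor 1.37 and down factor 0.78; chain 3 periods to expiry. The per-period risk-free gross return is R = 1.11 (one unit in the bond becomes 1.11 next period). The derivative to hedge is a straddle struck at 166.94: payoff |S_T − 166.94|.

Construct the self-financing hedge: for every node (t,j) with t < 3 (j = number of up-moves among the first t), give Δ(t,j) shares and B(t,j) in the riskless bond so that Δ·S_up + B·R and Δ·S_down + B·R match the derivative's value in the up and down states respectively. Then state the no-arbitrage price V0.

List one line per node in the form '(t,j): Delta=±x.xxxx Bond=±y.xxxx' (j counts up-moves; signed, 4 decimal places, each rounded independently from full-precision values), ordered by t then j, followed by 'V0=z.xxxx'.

Under the risk-neutral measure, an up-move has probability p* = (R−d)/(u−d) = 0.5593 and values discount at R = 1.11.
Terminal payoffs: V(3,0)=93.8590, V(3,1)=38.5798, V(3,2)=58.5132, V(3,3)=229.0484
  t=2,j=0: stock 93.6936 → up 128.3602 (V=38.5798), down 73.0810 (V=93.8590). Price 56.7028; hedge Δ=-1.0000, bond B=150.3964.
  t=2,j=1: stock 164.5644 → up 225.4532 (V=58.5132), down 128.3602 (V=38.5798). Price 44.8009; hedge Δ=0.2053, bond B=11.0154.
  t=2,j=2: stock 289.0426 → up 395.9884 (V=229.0484), down 225.4532 (V=58.5132). Price 138.6462; hedge Δ=1.0000, bond B=-150.3964.
  t=1,j=0: stock 120.1200 → up 164.5644 (V=44.8009), down 93.6936 (V=56.7028). Price 45.0863; hedge Δ=-0.1679, bond B=65.2590.
  t=1,j=1: stock 210.9800 → up 289.0426 (V=138.6462), down 164.5644 (V=44.8009). Price 87.6492; hedge Δ=0.7539, bond B=-71.4106.
  t=0,j=0: stock 154.0000 → up 210.9800 (V=87.6492), down 120.1200 (V=45.0863). Price 62.0655; hedge Δ=0.4684, bond B=-10.0751.
Check: Δ(0,0)·S0 + B(0,0) = 62.0655 = V0.

(0,0): Delta=0.4684 Bond=-10.0751
(1,0): Delta=-0.1679 Bond=65.2590
(1,1): Delta=0.7539 Bond=-71.4106
(2,0): Delta=-1.0000 Bond=150.3964
(2,1): Delta=0.2053 Bond=11.0154
(2,2): Delta=1.0000 Bond=-150.3964
V0=62.0655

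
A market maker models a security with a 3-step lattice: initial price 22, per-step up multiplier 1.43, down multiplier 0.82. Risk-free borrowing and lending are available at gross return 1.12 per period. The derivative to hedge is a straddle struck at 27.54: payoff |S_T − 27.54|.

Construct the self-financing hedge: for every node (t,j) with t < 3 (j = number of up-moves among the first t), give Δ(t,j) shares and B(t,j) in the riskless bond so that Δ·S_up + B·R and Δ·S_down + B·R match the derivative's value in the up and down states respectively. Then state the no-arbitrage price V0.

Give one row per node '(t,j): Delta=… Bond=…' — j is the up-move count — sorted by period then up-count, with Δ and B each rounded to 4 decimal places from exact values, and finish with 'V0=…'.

(0,0): Delta=0.3439 Bond=1.1761
(1,0): Delta=-0.2538 Bond=12.0992
(1,1): Delta=0.6980 Bond=-9.8242
(2,0): Delta=-1.0000 Bond=24.5893
(2,1): Delta=0.1883 Bond=2.1449
(2,2): Delta=1.0000 Bond=-24.5893
V0=8.7410

Since d<R<u, set p* = (R−d)/(u−d) = 0.4918; price each node as the discounted p*-expectation of its children.
Terminal values V(3,·): V(3,0)=15.4099, V(3,1)=6.3863, V(3,2)=9.3500, V(3,3)=36.7926
Node (2,0) S=14.7928: V=(p*·6.3863+(1−p*)·15.4099)/1.12=9.7965; Δ=(6.3863−15.4099)/(21.1537−12.1301)=-1.0000; B=V−Δ·S=24.5893
Node (2,1) S=25.7972: V=(p*·9.3500+(1−p*)·6.3863)/1.12=7.0034; Δ=(9.3500−6.3863)/(36.8900−21.1537)=0.1883; B=V−Δ·S=2.1449
Node (2,2) S=44.9878: V=(p*·36.7926+(1−p*)·9.3500)/1.12=20.3985; Δ=(36.7926−9.3500)/(64.3326−36.8900)=1.0000; B=V−Δ·S=-24.5893
Node (1,0) S=18.0400: V=(p*·7.0034+(1−p*)·9.7965)/1.12=7.5204; Δ=(7.0034−9.7965)/(25.7972−14.7928)=-0.2538; B=V−Δ·S=12.0992
Node (1,1) S=31.4600: V=(p*·20.3985+(1−p*)·7.0034)/1.12=12.1350; Δ=(20.3985−7.0034)/(44.9878−25.7972)=0.6980; B=V−Δ·S=-9.8242
Node (0,0) S=22.0000: V=(p*·12.1350+(1−p*)·7.5204)/1.12=8.7410; Δ=(12.1350−7.5204)/(31.4600−18.0400)=0.3439; B=V−Δ·S=1.1761
Check: Δ(0,0)·S0 + B(0,0) = 8.7410 = V0.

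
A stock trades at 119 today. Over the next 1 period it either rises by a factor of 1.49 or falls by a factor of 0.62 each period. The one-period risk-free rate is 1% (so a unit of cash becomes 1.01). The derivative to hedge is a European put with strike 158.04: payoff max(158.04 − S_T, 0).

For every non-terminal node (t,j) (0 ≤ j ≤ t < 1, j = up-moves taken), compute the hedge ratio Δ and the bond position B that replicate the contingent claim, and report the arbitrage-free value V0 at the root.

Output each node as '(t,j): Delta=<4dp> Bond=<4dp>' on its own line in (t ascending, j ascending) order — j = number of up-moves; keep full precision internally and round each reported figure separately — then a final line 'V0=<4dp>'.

(0,0): Delta=-0.8139 Bond=142.8786
V0=46.0280

Since d<R<u, set p* = (R−d)/(u−d) = 0.4483; price each node as the discounted p*-expectation of its children.
Payoff layer (t=1): V(1,0)=84.2600, V(1,1)=0.0000
  t=0,j=0: stock 119.0000 → up 177.3100 (V=0.0000), down 73.7800 (V=84.2600). Price 46.0280; hedge Δ=-0.8139, bond B=142.8786.
Self-financing check: at every node Δ·S+B equals the discounted successor values.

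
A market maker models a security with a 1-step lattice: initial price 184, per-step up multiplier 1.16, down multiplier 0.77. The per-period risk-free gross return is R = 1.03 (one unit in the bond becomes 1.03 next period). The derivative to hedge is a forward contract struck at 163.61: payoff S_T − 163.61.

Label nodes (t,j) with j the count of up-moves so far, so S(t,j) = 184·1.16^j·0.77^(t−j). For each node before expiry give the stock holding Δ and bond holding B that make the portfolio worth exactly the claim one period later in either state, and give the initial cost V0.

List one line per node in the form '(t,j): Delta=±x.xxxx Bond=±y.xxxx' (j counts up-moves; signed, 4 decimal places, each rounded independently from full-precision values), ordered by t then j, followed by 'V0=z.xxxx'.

(0,0): Delta=1.0000 Bond=-158.8447
V0=25.1553

Risk-neutral probability p* = (R−d)/(u−d) = (1.03−0.77)/(1.16−0.77) = 0.6667.
At expiry t=1: V(1,0)=-21.9300, V(1,1)=49.8300
Node (0,0) S=184.0000: V=(p*·49.8300+(1−p*)·-21.9300)/1.03=25.1553; Δ=(49.8300−-21.9300)/(213.4400−141.6800)=1.0000; B=V−Δ·S=-158.8447
Each (Δ,B) replicates both successor values, so the strategy is self-financing and V0 is arbitrage-free.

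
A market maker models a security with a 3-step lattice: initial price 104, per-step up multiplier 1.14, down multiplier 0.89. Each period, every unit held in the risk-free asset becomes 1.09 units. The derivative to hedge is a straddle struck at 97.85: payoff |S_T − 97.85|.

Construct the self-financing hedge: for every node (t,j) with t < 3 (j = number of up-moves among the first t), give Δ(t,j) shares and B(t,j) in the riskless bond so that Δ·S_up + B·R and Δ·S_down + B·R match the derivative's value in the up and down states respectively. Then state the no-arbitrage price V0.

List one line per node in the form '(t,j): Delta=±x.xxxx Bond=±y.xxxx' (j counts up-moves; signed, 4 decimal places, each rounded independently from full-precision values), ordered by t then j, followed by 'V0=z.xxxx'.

(0,0): Delta=0.8651 Bond=-60.6377
(1,0): Delta=0.4235 Bond=-25.2283
(1,1): Delta=0.9512 Bond=-76.3117
(2,0): Delta=-1.0000 Bond=89.7706
(2,1): Delta=0.7014 Bond=-56.8163
(2,2): Delta=1.0000 Bond=-89.7706
V0=29.3289

The replicating-portfolio and risk-neutral prices coincide; use p* = (1.09−0.89)/(1.14−0.89) = 0.8000 for the latter.
Terminal payoffs: V(3,0)=24.5332, V(3,1)=3.9386, V(3,2)=22.4410, V(3,3)=56.2306
Node (2,0) S=82.3784: V=(p*·3.9386+(1−p*)·24.5332)/1.09=7.3922; Δ=(3.9386−24.5332)/(93.9114−73.3168)=-1.0000; B=V−Δ·S=89.7706
Node (2,1) S=105.5184: V=(p*·22.4410+(1−p*)·3.9386)/1.09=17.1931; Δ=(22.4410−3.9386)/(120.2910−93.9114)=0.7014; B=V−Δ·S=-56.8163
Node (2,2) S=135.1584: V=(p*·56.2306+(1−p*)·22.4410)/1.09=45.3878; Δ=(56.2306−22.4410)/(154.0806−120.2910)=1.0000; B=V−Δ·S=-89.7706
Node (1,0) S=92.5600: V=(p*·17.1931+(1−p*)·7.3922)/1.09=13.9752; Δ=(17.1931−7.3922)/(105.5184−82.3784)=0.4235; B=V−Δ·S=-25.2283
Node (1,1) S=118.5600: V=(p*·45.3878+(1−p*)·17.1931)/1.09=36.4668; Δ=(45.3878−17.1931)/(135.1584−105.5184)=0.9512; B=V−Δ·S=-76.3117
Node (0,0) S=104.0000: V=(p*·36.4668+(1−p*)·13.9752)/1.09=29.3289; Δ=(36.4668−13.9752)/(118.5600−92.5600)=0.8651; B=V−Δ·S=-60.6377
Root portfolio cost Δ·104+B reproduces V0=29.3289.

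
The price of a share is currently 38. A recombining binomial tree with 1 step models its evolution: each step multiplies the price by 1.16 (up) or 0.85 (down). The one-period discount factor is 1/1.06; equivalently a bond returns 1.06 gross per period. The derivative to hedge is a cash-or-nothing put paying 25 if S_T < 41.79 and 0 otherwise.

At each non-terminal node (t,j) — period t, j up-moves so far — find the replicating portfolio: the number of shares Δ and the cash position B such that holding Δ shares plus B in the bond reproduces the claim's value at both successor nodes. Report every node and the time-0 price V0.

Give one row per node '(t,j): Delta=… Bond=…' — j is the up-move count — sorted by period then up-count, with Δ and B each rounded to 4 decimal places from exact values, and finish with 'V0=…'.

No-arbitrage ⇒ martingale measure with p* = (R−d)/(u−d) = 0.6774.
Terminal values V(1,·): V(1,0)=25.0000, V(1,1)=0.0000
Node (0,0) S=38.0000: V=(p*·0.0000+(1−p*)·25.0000)/1.06=7.6080; Δ=(0.0000−25.0000)/(44.0800−32.3000)=-2.1222; B=V−Δ·S=88.2532
Self-financing check: at every node Δ·S+B equals the discounted successor values.

(0,0): Delta=-2.1222 Bond=88.2532
V0=7.6080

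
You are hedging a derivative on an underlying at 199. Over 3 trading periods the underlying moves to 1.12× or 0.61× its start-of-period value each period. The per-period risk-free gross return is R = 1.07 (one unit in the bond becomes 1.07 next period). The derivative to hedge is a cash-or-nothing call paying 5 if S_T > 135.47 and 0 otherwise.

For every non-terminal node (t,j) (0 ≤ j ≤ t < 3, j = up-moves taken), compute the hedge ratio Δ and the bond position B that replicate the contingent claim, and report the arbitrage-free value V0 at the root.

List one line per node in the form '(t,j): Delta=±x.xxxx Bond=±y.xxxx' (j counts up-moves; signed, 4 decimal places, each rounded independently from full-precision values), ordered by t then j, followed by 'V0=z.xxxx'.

(0,0): Delta=0.0076 Bond=2.4571
(1,0): Delta=0.0681 Bond=-4.7114
(1,1): Delta=0.0040 Bond=3.4269
(2,0): Delta=0.0000 Bond=0.0000
(2,1): Delta=0.0721 Bond=-5.5892
(2,2): Delta=0.0000 Bond=4.6729
V0=3.9715

Under the risk-neutral measure, an up-move has probability p* = (R−d)/(u−d) = 0.9020 and values discount at R = 1.07.
At expiry t=3: V(3,0)=0.0000, V(3,1)=0.0000, V(3,2)=5.0000, V(3,3)=5.0000
(2,0): S=74.0479. Δ = (V_up−V_dn)/(S_up−S_dn) = (0.0000−0.0000)/(82.9336−45.1692) = 0.0000. V = [p*·0.0000 + (1−p*)·0.0000]/1.07 = 0.0000. B = V − Δ·S = 0.0000.
(2,1): S=135.9568. Δ = (V_up−V_dn)/(S_up−S_dn) = (5.0000−0.0000)/(152.2716−82.9336) = 0.0721. V = [p*·5.0000 + (1−p*)·0.0000]/1.07 = 4.2148. B = V − Δ·S = -5.5892.
(2,2): S=249.6256. Δ = (V_up−V_dn)/(S_up−S_dn) = (5.0000−5.0000)/(279.5807−152.2716) = 0.0000. V = [p*·5.0000 + (1−p*)·5.0000]/1.07 = 4.6729. B = V − Δ·S = 4.6729.
(1,0): S=121.3900. Δ = (V_up−V_dn)/(S_up−S_dn) = (4.2148−0.0000)/(135.9568−74.0479) = 0.0681. V = [p*·4.2148 + (1−p*)·0.0000]/1.07 = 3.5529. B = V − Δ·S = -4.7114.
(1,1): S=222.8800. Δ = (V_up−V_dn)/(S_up−S_dn) = (4.6729−4.2148)/(249.6256−135.9568) = 0.0040. V = [p*·4.6729 + (1−p*)·4.2148]/1.07 = 4.3252. B = V − Δ·S = 3.4269.
(0,0): S=199.0000. Δ = (V_up−V_dn)/(S_up−S_dn) = (4.3252−3.5529)/(222.8800−121.3900) = 0.0076. V = [p*·4.3252 + (1−p*)·3.5529]/1.07 = 3.9715. B = V − Δ·S = 2.4571.
Each (Δ,B) replicates both successor values, so the strategy is self-financing and V0 is arbitrage-free.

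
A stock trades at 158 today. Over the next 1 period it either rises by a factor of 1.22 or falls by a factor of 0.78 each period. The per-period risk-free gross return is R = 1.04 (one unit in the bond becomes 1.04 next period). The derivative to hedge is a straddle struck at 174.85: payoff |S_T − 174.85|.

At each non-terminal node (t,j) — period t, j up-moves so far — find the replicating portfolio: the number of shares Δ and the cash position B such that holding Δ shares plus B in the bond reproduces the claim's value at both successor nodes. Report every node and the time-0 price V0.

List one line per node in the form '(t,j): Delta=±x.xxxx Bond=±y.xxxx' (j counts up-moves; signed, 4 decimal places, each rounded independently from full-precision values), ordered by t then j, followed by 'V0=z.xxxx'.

Risk-neutral probability p* = (R−d)/(u−d) = (1.04−0.78)/(1.22−0.78) = 0.5909.
Payoff layer (t=1): V(1,0)=51.6100, V(1,1)=17.9100
(0,0): S=158.0000. Δ = (V_up−V_dn)/(S_up−S_dn) = (17.9100−51.6100)/(192.7600−123.2400) = -0.4848. V = [p*·17.9100 + (1−p*)·51.6100]/1.04 = 30.4773. B = V − Δ·S = 107.0682.
Check: Δ(0,0)·S0 + B(0,0) = 30.4773 = V0.

(0,0): Delta=-0.4848 Bond=107.0682
V0=30.4773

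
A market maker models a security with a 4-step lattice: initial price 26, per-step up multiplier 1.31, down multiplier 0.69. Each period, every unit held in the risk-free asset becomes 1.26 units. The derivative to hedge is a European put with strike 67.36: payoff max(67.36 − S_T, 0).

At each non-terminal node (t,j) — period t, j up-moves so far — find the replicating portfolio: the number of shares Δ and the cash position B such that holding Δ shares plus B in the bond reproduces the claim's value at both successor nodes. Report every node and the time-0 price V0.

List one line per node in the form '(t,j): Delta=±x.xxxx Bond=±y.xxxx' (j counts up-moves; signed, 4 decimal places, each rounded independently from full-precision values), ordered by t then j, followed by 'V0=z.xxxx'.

No-arbitrage ⇒ martingale measure with p* = (R−d)/(u−d) = 0.9194.
Payoff layer (t=4): V(4,0)=61.4665, V(4,1)=56.1710, V(4,2)=46.1171, V(4,3)=27.0292, V(4,4)=0.0000
Node (3,0) S=8.5412: V=(p*·56.1710+(1−p*)·61.4665)/1.26=44.9191; Δ=(56.1710−61.4665)/(11.1890−5.8935)=-1.0000; B=V−Δ·S=53.4603
Node (3,1) S=16.2160: V=(p*·46.1171+(1−p*)·56.1710)/1.26=37.2444; Δ=(46.1171−56.1710)/(21.2429−11.1890)=-1.0000; B=V−Δ·S=53.4603
Node (3,2) S=30.7868: V=(p*·27.0292+(1−p*)·46.1171)/1.26=22.6735; Δ=(27.0292−46.1171)/(40.3308−21.2429)=-1.0000; B=V−Δ·S=53.4603
Node (3,3) S=58.4504: V=(p*·0.0000+(1−p*)·27.0292)/1.26=1.7300; Δ=(0.0000−27.0292)/(76.5700−40.3308)=-0.7459; B=V−Δ·S=45.3255
Node (2,0) S=12.3786: V=(p*·37.2444+(1−p*)·44.9191)/1.26=30.0502; Δ=(37.2444−44.9191)/(16.2160−8.5412)=-1.0000; B=V−Δ·S=42.4288
Node (2,1) S=23.5014: V=(p*·22.6735+(1−p*)·37.2444)/1.26=18.9274; Δ=(22.6735−37.2444)/(30.7868−16.2160)=-1.0000; B=V−Δ·S=42.4288
Node (2,2) S=44.6186: V=(p*·1.7300+(1−p*)·22.6735)/1.26=2.7135; Δ=(1.7300−22.6735)/(58.4504−30.7868)=-0.7571; B=V−Δ·S=36.4933
Node (1,0) S=17.9400: V=(p*·18.9274+(1−p*)·30.0502)/1.26=15.7337; Δ=(18.9274−30.0502)/(23.5014−12.3786)=-1.0000; B=V−Δ·S=33.6737
Node (1,1) S=34.0600: V=(p*·2.7135+(1−p*)·18.9274)/1.26=3.1913; Δ=(2.7135−18.9274)/(44.6186−23.5014)=-0.7678; B=V−Δ·S=29.3428
Node (0,0) S=26.0000: V=(p*·3.1913+(1−p*)·15.7337)/1.26=3.3355; Δ=(3.1913−15.7337)/(34.0600−17.9400)=-0.7781; B=V−Δ·S=23.5652
Self-financing check: at every node Δ·S+B equals the discounted successor values.

(0,0): Delta=-0.7781 Bond=23.5652
(1,0): Delta=-1.0000 Bond=33.6737
(1,1): Delta=-0.7678 Bond=29.3428
(2,0): Delta=-1.0000 Bond=42.4288
(2,1): Delta=-1.0000 Bond=42.4288
(2,2): Delta=-0.7571 Bond=36.4933
(3,0): Delta=-1.0000 Bond=53.4603
(3,1): Delta=-1.0000 Bond=53.4603
(3,2): Delta=-1.0000 Bond=53.4603
(3,3): Delta=-0.7459 Bond=45.3255
V0=3.3355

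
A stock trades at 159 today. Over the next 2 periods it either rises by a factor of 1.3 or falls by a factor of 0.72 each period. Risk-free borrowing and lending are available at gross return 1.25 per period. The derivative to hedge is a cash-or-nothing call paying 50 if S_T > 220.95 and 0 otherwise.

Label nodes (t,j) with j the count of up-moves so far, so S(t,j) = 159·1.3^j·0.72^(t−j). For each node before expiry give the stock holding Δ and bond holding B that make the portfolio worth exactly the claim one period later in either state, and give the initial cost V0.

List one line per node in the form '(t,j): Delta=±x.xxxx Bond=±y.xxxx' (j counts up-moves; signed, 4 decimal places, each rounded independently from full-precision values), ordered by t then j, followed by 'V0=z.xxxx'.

(0,0): Delta=0.3964 Bond=-36.2996
(1,0): Delta=0.0000 Bond=0.0000
(1,1): Delta=0.4171 Bond=-49.6552
V0=26.7206

The replicating-portfolio and risk-neutral prices coincide; use p* = (1.25−0.72)/(1.3−0.72) = 0.9138 for the latter.
Payoff layer (t=2): V(2,0)=0.0000, V(2,1)=0.0000, V(2,2)=50.0000
(1,0): S=114.4800. Δ = (V_up−V_dn)/(S_up−S_dn) = (0.0000−0.0000)/(148.8240−82.4256) = 0.0000. V = [p*·0.0000 + (1−p*)·0.0000]/1.25 = 0.0000. B = V − Δ·S = 0.0000.
(1,1): S=206.7000. Δ = (V_up−V_dn)/(S_up−S_dn) = (50.0000−0.0000)/(268.7100−148.8240) = 0.4171. V = [p*·50.0000 + (1−p*)·0.0000]/1.25 = 36.5517. B = V − Δ·S = -49.6552.
(0,0): S=159.0000. Δ = (V_up−V_dn)/(S_up−S_dn) = (36.5517−0.0000)/(206.7000−114.4800) = 0.3964. V = [p*·36.5517 + (1−p*)·0.0000]/1.25 = 26.7206. B = V − Δ·S = -36.2996.
Self-financing check: at every node Δ·S+B equals the discounted successor values.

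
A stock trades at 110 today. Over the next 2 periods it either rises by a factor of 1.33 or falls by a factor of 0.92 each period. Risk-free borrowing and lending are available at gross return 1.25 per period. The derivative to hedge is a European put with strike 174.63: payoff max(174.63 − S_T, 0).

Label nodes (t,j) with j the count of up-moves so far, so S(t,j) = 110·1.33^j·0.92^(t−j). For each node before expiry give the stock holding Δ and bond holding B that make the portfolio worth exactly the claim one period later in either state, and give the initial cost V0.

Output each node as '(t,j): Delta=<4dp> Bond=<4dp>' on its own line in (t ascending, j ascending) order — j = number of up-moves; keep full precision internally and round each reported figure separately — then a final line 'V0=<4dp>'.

(0,0): Delta=-0.7152 Bond=88.7045
(1,0): Delta=-1.0000 Bond=139.7040
(1,1): Delta=-0.6674 Bond=103.8931
V0=10.0343

Under the risk-neutral measure, an up-move has probability p* = (R−d)/(u−d) = 0.8049 and values discount at R = 1.25.
At expiry t=2: V(2,0)=81.5260, V(2,1)=40.0340, V(2,2)=0.0000
  t=1,j=0: stock 101.2000 → up 134.5960 (V=40.0340), down 93.1040 (V=81.5260). Price 38.5040; hedge Δ=-1.0000, bond B=139.7040.
  t=1,j=1: stock 146.3000 → up 194.5790 (V=0.0000), down 134.5960 (V=40.0340). Price 6.2492; hedge Δ=-0.6674, bond B=103.8931.
  t=0,j=0: stock 110.0000 → up 146.3000 (V=6.2492), down 101.2000 (V=38.5040). Price 10.0343; hedge Δ=-0.7152, bond B=88.7045.
Check: Δ(0,0)·S0 + B(0,0) = 10.0343 = V0.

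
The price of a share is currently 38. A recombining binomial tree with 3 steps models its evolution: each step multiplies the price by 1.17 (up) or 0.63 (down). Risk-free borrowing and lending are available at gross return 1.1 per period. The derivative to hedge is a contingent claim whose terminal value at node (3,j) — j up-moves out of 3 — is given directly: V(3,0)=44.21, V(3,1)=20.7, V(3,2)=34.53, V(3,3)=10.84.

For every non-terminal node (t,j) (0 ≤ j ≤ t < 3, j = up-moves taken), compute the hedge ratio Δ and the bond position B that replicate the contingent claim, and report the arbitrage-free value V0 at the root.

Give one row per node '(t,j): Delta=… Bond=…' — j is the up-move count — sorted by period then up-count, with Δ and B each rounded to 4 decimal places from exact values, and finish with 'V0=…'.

No-arbitrage ⇒ martingale measure with p* = (R−d)/(u−d) = 0.8704.
At expiry t=3: V(3,0)=44.2100, V(3,1)=20.7000, V(3,2)=34.5300, V(3,3)=10.8400
Node (2,0) S=15.0822: V=(p*·20.7000+(1−p*)·44.2100)/1.1=21.5887; Δ=(20.7000−44.2100)/(17.6462−9.5018)=-2.8867; B=V−Δ·S=65.1258
Node (2,1) S=28.0098: V=(p*·34.5300+(1−p*)·20.7000)/1.1=29.7611; Δ=(34.5300−20.7000)/(32.7715−17.6462)=0.9144; B=V−Δ·S=4.1500
Node (2,2) S=52.0182: V=(p*·10.8400+(1−p*)·34.5300)/1.1=12.6463; Δ=(10.8400−34.5300)/(60.8613−32.7715)=-0.8434; B=V−Δ·S=56.5167
Node (1,0) S=23.9400: V=(p*·29.7611+(1−p*)·21.5887)/1.1=26.0925; Δ=(29.7611−21.5887)/(28.0098−15.0822)=0.6322; B=V−Δ·S=10.9584
Node (1,1) S=44.4600: V=(p*·12.6463+(1−p*)·29.7611)/1.1=13.5135; Δ=(12.6463−29.7611)/(52.0182−28.0098)=-0.7129; B=V−Δ·S=45.2076
Node (0,0) S=38.0000: V=(p*·13.5135+(1−p*)·26.0925)/1.1=13.7674; Δ=(13.5135−26.0925)/(44.4600−23.9400)=-0.6130; B=V−Δ·S=37.0617
Self-financing check: at every node Δ·S+B equals the discounted successor values.

(0,0): Delta=-0.6130 Bond=37.0617
(1,0): Delta=0.6322 Bond=10.9584
(1,1): Delta=-0.7129 Bond=45.2076
(2,0): Delta=-2.8867 Bond=65.1258
(2,1): Delta=0.9144 Bond=4.1500
(2,2): Delta=-0.8434 Bond=56.5167
V0=13.7674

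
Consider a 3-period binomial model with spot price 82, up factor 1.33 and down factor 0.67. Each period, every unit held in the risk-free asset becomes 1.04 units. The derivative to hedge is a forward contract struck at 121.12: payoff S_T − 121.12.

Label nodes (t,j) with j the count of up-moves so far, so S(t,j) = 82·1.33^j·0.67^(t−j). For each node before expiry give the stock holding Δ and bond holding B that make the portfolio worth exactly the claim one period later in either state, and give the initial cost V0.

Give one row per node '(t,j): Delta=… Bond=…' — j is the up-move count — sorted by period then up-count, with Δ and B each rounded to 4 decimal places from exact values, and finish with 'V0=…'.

Risk-neutral probability p* = (R−d)/(u−d) = (1.04−0.67)/(1.33−0.67) = 0.5606.
Terminal payoffs: V(3,0)=-96.4574, V(3,1)=-72.1630, V(3,2)=-23.9366, V(3,3)=71.7962
  t=2,j=0: stock 36.8098 → up 48.9570 (V=-72.1630), down 24.6626 (V=-96.4574). Price -79.6517; hedge Δ=1.0000, bond B=-116.4615.
  t=2,j=1: stock 73.0702 → up 97.1834 (V=-23.9366), down 48.9570 (V=-72.1630). Price -43.3913; hedge Δ=1.0000, bond B=-116.4615.
  t=2,j=2: stock 145.0498 → up 192.9162 (V=71.7962), down 97.1834 (V=-23.9366). Price 28.5883; hedge Δ=1.0000, bond B=-116.4615.
  t=1,j=0: stock 54.9400 → up 73.0702 (V=-43.3913), down 36.8098 (V=-79.6517). Price -57.0422; hedge Δ=1.0000, bond B=-111.9822.
  t=1,j=1: stock 109.0600 → up 145.0498 (V=28.5883), down 73.0702 (V=-43.3913). Price -2.9222; hedge Δ=1.0000, bond B=-111.9822.
  t=0,j=0: stock 82.0000 → up 109.0600 (V=-2.9222), down 54.9400 (V=-57.0422). Price -25.6752; hedge Δ=1.0000, bond B=-107.6752.
Check: Δ(0,0)·S0 + B(0,0) = -25.6752 = V0.

(0,0): Delta=1.0000 Bond=-107.6752
(1,0): Delta=1.0000 Bond=-111.9822
(1,1): Delta=1.0000 Bond=-111.9822
(2,0): Delta=1.0000 Bond=-116.4615
(2,1): Delta=1.0000 Bond=-116.4615
(2,2): Delta=1.0000 Bond=-116.4615
V0=-25.6752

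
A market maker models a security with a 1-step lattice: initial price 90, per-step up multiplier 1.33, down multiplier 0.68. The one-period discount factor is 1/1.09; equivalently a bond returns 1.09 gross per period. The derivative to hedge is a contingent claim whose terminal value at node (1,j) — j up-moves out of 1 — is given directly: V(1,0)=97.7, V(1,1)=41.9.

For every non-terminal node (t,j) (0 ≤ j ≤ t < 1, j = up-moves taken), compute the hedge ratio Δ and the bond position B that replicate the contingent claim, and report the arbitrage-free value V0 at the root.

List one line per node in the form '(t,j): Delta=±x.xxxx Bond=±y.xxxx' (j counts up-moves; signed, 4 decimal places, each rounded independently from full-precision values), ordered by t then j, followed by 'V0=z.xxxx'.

Under the risk-neutral measure, an up-move has probability p* = (R−d)/(u−d) = 0.6308 and values discount at R = 1.09.
At expiry t=1: V(1,0)=97.7000, V(1,1)=41.9000
(0,0): S=90.0000. Δ = (V_up−V_dn)/(S_up−S_dn) = (41.9000−97.7000)/(119.7000−61.2000) = -0.9538. V = [p*·41.9000 + (1−p*)·97.7000]/1.09 = 57.3423. B = V − Δ·S = 143.1884.
Root portfolio cost Δ·90+B reproduces V0=57.3423.

(0,0): Delta=-0.9538 Bond=143.1884
V0=57.3423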